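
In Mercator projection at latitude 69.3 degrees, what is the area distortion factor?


area_distortion = 1/cos^2(69.3) = 8.004

8.004


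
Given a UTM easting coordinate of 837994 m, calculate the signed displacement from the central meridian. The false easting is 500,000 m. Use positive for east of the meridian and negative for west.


displacement = 837994 - 500000 = 337994 m

337994 m


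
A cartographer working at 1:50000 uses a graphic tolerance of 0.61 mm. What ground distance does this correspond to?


ground = 0.61 mm * 50000 / 1000 = 30.5 m

30.5 m


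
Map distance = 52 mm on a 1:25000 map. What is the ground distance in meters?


ground = 52 mm * 25000 / 1000 = 1300.0 m

1300.0 m


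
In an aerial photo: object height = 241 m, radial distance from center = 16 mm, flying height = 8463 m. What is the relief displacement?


d = h * r / H = 241 * 16 / 8463 = 0.46 mm

0.46 mm


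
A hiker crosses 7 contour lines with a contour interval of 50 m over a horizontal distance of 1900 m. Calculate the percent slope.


elevation change = 7 * 50 = 350 m
slope = 350 / 1900 * 100 = 18.4%

18.4%


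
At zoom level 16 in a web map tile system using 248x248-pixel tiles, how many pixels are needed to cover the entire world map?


tiles per axis = 2^16 = 65536
total tiles = 65536^2 = 4294967296
pixels per axis = 65536 * 248 = 16252928
total pixels = 16252928^2 = 264157668573184

264157668573184 pixels


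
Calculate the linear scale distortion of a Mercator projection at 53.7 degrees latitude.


SF = 1 / cos(53.7) = 1 / 0.592013 = 1.689

1.689


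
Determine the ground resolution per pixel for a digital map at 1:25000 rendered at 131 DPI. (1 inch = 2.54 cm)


pixel_cm = 2.54 / 131 ≈ 0.019389 cm
ground = pixel_cm * 25000 / 100 = 2.54 * 25000 / (131 * 100) = 63500 / 13100 ≈ 4.85 m

4.85 m


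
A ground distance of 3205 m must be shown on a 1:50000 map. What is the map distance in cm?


map_cm = 3205 * 100 / 50000 = 6.41 cm

6.41 cm


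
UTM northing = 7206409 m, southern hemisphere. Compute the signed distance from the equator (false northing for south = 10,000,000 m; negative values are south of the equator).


For southern: actual = 7206409 - 10000000 = -2793591 m

-2793591 m


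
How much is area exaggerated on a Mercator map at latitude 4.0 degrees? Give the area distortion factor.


area_distortion = 1/cos^2(4.0) = 1.005

1.005


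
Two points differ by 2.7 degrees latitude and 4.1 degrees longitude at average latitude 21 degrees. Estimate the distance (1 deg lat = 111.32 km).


dlat_km = 2.7 * 111.32 = 300.564
dlon_km = 4.1 * 111.32 * cos(21) ≈ 426.097
dist = sqrt(300.564^2 + 426.097^2) ≈ 521.4 km

521.4 km


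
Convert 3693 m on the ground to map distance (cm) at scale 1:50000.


map_cm = 3693 * 100 / 50000 = 7.386 cm ≈ 7.39 cm

7.39 cm


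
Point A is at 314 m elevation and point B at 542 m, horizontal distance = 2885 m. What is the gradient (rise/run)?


gradient = (542 - 314) / 2885 = 228 / 2885 = 0.079

0.079


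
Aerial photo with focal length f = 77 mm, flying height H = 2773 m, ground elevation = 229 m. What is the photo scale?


scale = f / (H - h) = 77 mm / 2544 m = 77 / 2544000 = 1:33039

1:33039


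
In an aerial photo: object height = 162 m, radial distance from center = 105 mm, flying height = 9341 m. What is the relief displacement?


d = h * r / H = 162 * 105 / 9341 = 1.82 mm

1.82 mm


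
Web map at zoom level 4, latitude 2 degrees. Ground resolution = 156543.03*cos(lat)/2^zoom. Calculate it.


res = 156543.03 * cos(2) / 2^4 = 156543.03 * 0.99939083 / 16 = 9777.98 m/pixel

9777.98 m/pixel


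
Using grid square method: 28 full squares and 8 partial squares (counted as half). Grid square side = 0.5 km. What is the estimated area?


effective squares = 28 + 8 * 0.5 = 32.0
area = 32.0 * 0.25 = 8.0 km^2

8.0 km^2


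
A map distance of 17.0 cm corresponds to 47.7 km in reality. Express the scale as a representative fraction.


ground = 47.7 km = 4770000 cm; RF denominator = ground / map = 4770000 / 17.0 ≈ 280588; RF = 1:280588

1:280588


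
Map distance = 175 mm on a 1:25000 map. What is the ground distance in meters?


ground = 175 mm * 25000 / 1000 = 4375.0 m

4375.0 m


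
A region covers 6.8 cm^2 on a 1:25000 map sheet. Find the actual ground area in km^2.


ground_area = 6.8 * (25000/100)^2 = 425000.0 m^2 = 0.425 km^2

0.425 km^2


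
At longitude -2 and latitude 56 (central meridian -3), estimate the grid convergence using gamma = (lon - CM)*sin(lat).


gamma = (-2 - -3) * sin(56) = 1 * 0.829038 = 0.829 degrees

0.829 degrees


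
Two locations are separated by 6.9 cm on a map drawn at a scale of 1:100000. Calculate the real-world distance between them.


ground = 6.9 cm * 100000 / 100 = 6900.0 m = 6.9 km

6.9 km


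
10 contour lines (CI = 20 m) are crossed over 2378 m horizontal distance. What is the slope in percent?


elevation change = 10 * 20 = 200 m
slope = 200 / 2378 * 100 = 8.4%

8.4%


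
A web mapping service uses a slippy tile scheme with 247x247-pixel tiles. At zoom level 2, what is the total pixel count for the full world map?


tiles per axis = 2^2 = 4
total tiles = 4^2 = 16
pixels per axis = 4 * 247 = 988
total pixels = 988^2 = 976144

976144 pixels


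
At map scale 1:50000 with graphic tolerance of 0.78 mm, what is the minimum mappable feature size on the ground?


ground = 0.78 mm * 50000 / 1000 = 39.0 m

39.0 m


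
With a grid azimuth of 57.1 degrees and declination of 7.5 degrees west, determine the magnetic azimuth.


magnetic azimuth = grid azimuth - declination (east +ve)
mag_az = 57.1 - -7.5 = 64.6 degrees

64.6 degrees


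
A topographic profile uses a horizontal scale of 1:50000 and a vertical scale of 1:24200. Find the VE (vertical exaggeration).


VE = horizontal_scale / vertical_scale = 50000 / 24200 ≈ 2.1

2.1x


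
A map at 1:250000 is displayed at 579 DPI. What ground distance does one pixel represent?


pixel_cm = 2.54 / 579 ≈ 0.004387 cm
ground = pixel_cm * 250000 / 100 = 2.54 * 250000 / (579 * 100) = 635000 / 57900 ≈ 10.97 m

10.97 m


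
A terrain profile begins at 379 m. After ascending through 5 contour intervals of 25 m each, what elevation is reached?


elevation = 379 + 5 * 25 = 504 m

504 m


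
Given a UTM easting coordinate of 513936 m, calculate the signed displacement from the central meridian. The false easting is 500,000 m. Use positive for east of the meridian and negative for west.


displacement = 513936 - 500000 = 13936 m

13936 m


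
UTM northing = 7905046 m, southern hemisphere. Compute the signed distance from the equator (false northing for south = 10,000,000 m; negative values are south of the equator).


For southern: actual = 7905046 - 10000000 = -2094954 m

-2094954 m


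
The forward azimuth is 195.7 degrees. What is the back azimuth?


back azimuth = (195.7 + 180) mod 360 = 15.7 degrees

15.7 degrees


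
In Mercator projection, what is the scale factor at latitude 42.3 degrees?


SF = 1 / cos(42.3) = 1 / 0.739631 = 1.352

1.352


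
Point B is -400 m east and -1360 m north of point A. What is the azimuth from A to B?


az = atan2(-400, -1360) = -163.6 deg
adjusted to 0-360: 196.4 degrees

196.4 degrees


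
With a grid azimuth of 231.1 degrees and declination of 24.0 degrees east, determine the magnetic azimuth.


magnetic azimuth = grid azimuth - declination (east +ve)
mag_az = 231.1 - 24.0 = 207.1 degrees

207.1 degrees


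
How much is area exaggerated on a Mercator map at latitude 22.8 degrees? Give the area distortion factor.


area_distortion = 1/cos^2(22.8) = 1.177

1.177


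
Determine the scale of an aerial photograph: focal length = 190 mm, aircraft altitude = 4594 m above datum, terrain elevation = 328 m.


scale = f / (H - h) = 190 mm / 4266 m = 190 / 4266000 = 1:22453

1:22453


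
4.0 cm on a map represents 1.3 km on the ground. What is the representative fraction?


ground = 1.3 km = 130000 cm; RF denominator = ground / map = 130000 / 4.0 = 32500; RF = 1:32500

1:32500


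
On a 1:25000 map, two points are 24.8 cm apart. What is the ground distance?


ground = 24.8 cm * 25000 / 100 = 6200.0 m = 6.2 km

6.2 km


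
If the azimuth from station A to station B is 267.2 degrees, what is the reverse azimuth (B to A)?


back azimuth = (267.2 + 180) mod 360 = 87.2 degrees

87.2 degrees


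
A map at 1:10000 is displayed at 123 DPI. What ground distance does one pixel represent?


pixel_cm = 2.54 / 123 ≈ 0.02065 cm
ground = pixel_cm * 10000 / 100 = 2.54 * 10000 / (123 * 100) = 25400 / 12300 ≈ 2.07 m

2.07 m


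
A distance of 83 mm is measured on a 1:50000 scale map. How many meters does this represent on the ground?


ground = 83 mm * 50000 / 1000 = 4150.0 m

4150.0 m


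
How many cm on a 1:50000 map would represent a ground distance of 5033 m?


map_cm = 5033 * 100 / 50000 = 10.066 cm ≈ 10.07 cm

10.07 cm


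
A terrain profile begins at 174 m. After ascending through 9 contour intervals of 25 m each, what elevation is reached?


elevation = 174 + 9 * 25 = 399 m

399 m


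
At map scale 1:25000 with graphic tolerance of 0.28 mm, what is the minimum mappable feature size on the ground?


ground = 0.28 mm * 25000 / 1000 = 7.0 m

7.0 m


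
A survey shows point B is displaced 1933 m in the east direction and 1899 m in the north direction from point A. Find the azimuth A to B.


az = atan2(1933, 1899) = 45.5 deg
adjusted to 0-360: 45.5 degrees

45.5 degrees


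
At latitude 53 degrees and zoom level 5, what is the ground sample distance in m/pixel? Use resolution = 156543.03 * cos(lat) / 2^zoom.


res = 156543.03 * cos(53) / 2^5 = 156543.03 * 0.60181502 / 32 = 2944.06 m/pixel

2944.06 m/pixel


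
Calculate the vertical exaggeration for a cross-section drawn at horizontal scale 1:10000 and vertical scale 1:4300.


VE = horizontal_scale / vertical_scale = 10000 / 4300 ≈ 2.3

2.3x


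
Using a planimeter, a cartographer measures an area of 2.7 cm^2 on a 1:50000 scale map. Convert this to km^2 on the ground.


ground_area = 2.7 * (50000/100)^2 = 675000.0 m^2 = 0.675 km^2

0.675 km^2


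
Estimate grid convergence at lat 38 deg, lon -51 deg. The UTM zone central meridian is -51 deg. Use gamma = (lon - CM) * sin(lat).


gamma = (-51 - -51) * sin(38) = 0 * 0.615661 = 0.0 degrees

0.0 degrees


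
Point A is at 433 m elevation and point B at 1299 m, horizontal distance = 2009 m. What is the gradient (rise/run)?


gradient = (1299 - 433) / 2009 = 866 / 2009 = 0.4311

0.4311


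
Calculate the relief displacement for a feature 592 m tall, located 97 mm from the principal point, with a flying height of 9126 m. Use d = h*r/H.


d = h * r / H = 592 * 97 / 9126 = 6.29 mm

6.29 mm


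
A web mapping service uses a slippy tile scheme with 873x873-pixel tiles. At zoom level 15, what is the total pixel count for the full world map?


tiles per axis = 2^15 = 32768
total tiles = 32768^2 = 1073741824
pixels per axis = 32768 * 873 = 28606464
total pixels = 28606464^2 = 818329782583296

818329782583296 pixels


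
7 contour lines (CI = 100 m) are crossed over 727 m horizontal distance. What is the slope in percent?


elevation change = 7 * 100 = 700 m
slope = 700 / 727 * 100 = 96.3%

96.3%


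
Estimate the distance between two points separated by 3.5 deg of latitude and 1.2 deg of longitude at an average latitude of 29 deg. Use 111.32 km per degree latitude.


dlat_km = 3.5 * 111.32 = 389.62
dlon_km = 1.2 * 111.32 * cos(29) ≈ 116.835
dist = sqrt(389.62^2 + 116.835^2) ≈ 406.8 km

406.8 km


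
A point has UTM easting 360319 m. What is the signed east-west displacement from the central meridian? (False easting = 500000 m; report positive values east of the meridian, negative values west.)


displacement = 360319 - 500000 = -139681 m

-139681 m


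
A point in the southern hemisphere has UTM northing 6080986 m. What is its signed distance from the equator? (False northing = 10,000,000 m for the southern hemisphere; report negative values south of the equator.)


For southern: actual = 6080986 - 10000000 = -3919014 m

-3919014 m


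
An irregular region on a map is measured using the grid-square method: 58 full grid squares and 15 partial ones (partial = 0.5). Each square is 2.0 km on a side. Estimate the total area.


effective squares = 58 + 15 * 0.5 = 65.5
area = 65.5 * 4.0 = 262.0 km^2

262.0 km^2


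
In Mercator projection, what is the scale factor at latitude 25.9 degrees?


SF = 1 / cos(25.9) = 1 / 0.899558 = 1.112

1.112


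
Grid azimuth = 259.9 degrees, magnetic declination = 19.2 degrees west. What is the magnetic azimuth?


magnetic azimuth = grid azimuth - declination (east +ve)
mag_az = 259.9 - -19.2 = 279.1 degrees

279.1 degrees


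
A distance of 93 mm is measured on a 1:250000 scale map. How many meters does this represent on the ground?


ground = 93 mm * 250000 / 1000 = 23250.0 m

23250.0 m


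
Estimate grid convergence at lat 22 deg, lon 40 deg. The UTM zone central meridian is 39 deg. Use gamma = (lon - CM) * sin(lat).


gamma = (40 - 39) * sin(22) = 1 * 0.374607 = 0.375 degrees

0.375 degrees


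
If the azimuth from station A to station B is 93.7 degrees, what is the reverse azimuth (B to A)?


back azimuth = (93.7 + 180) mod 360 = 273.7 degrees

273.7 degrees


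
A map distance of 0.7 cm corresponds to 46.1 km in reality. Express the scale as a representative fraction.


ground = 46.1 km = 4610000 cm; RF denominator = ground / map = 4610000 / 0.7 ≈ 6585714; RF = 1:6585714

1:6585714


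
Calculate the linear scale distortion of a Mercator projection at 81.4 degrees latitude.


SF = 1 / cos(81.4) = 1 / 0.149535 = 6.687

6.687


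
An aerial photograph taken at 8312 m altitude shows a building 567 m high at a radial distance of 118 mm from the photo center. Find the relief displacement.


d = h * r / H = 567 * 118 / 8312 = 8.05 mm

8.05 mm


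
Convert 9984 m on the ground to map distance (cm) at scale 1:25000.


map_cm = 9984 * 100 / 25000 = 39.936 cm ≈ 39.94 cm

39.94 cm


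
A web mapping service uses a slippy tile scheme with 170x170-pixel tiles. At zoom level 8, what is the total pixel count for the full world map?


tiles per axis = 2^8 = 256
total tiles = 256^2 = 65536
pixels per axis = 256 * 170 = 43520
total pixels = 43520^2 = 1893990400

1893990400 pixels


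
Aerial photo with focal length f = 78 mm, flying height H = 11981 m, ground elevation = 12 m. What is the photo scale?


scale = f / (H - h) = 78 mm / 11969 m = 78 / 11969000 = 1:153449

1:153449


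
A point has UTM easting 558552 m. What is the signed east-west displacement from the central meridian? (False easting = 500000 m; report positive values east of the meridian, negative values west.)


displacement = 558552 - 500000 = 58552 m

58552 m


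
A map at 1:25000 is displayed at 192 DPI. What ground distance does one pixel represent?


pixel_cm = 2.54 / 192 ≈ 0.013229 cm
ground = pixel_cm * 25000 / 100 = 2.54 * 25000 / (192 * 100) = 63500 / 19200 ≈ 3.31 m

3.31 m


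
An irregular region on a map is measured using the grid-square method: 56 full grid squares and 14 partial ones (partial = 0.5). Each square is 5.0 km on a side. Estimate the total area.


effective squares = 56 + 14 * 0.5 = 63.0
area = 63.0 * 25.0 = 1575.0 km^2

1575.0 km^2


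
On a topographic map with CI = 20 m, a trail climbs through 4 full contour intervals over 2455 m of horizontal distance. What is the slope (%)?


elevation change = 4 * 20 = 80 m
slope = 80 / 2455 * 100 = 3.3%

3.3%


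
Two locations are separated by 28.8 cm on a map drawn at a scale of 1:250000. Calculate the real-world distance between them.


ground = 28.8 cm * 250000 / 100 = 72000.0 m = 72.0 km

72.0 km


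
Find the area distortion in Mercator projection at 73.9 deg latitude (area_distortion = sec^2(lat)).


area_distortion = 1/cos^2(73.9) = 13.003

13.003


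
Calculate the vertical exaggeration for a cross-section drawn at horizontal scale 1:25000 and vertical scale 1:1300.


VE = horizontal_scale / vertical_scale = 25000 / 1300 ≈ 19.2

19.2x


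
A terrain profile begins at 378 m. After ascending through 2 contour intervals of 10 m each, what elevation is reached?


elevation = 378 + 2 * 10 = 398 m

398 m


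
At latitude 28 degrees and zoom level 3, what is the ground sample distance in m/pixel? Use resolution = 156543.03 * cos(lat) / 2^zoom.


res = 156543.03 * cos(28) / 2^3 = 156543.03 * 0.88294759 / 8 = 17277.41 m/pixel

17277.41 m/pixel


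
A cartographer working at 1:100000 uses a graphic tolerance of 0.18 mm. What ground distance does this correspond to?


ground = 0.18 mm * 100000 / 1000 = 18.0 m

18.0 m


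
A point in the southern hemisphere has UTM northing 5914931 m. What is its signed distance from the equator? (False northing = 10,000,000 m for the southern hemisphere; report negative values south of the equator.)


For southern: actual = 5914931 - 10000000 = -4085069 m

-4085069 m


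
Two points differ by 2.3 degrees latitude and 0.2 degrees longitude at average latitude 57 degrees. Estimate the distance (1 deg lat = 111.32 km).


dlat_km = 2.3 * 111.32 = 256.036
dlon_km = 0.2 * 111.32 * cos(57) ≈ 12.126
dist = sqrt(256.036^2 + 12.126^2) ≈ 256.3 km

256.3 km


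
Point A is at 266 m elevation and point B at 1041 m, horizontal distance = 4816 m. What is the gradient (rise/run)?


gradient = (1041 - 266) / 4816 = 775 / 4816 = 0.1609

0.1609


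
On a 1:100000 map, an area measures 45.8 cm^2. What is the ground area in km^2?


ground_area = 45.8 * (100000/100)^2 = 45800000.0 m^2 = 45.8 km^2

45.8 km^2


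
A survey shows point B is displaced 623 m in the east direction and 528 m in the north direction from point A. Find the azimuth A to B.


az = atan2(623, 528) = 49.7 deg
adjusted to 0-360: 49.7 degrees

49.7 degrees


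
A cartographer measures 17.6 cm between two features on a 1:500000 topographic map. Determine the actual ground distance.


ground = 17.6 cm * 500000 / 100 = 88000.0 m = 88.0 km

88.0 km


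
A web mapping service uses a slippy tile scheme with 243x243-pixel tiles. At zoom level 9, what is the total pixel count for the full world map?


tiles per axis = 2^9 = 512
total tiles = 512^2 = 262144
pixels per axis = 512 * 243 = 124416
total pixels = 124416^2 = 15479341056

15479341056 pixels


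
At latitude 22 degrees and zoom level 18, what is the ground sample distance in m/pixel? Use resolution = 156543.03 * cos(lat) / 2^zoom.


res = 156543.03 * cos(22) / 2^18 = 156543.03 * 0.92718385 / 262144 = 0.55 m/pixel

0.55 m/pixel


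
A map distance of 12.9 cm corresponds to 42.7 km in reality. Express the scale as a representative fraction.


ground = 42.7 km = 4270000 cm; RF denominator = ground / map = 4270000 / 12.9 ≈ 331008; RF = 1:331008

1:331008


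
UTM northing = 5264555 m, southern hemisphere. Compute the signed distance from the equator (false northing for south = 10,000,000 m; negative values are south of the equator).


For southern: actual = 5264555 - 10000000 = -4735445 m

-4735445 m


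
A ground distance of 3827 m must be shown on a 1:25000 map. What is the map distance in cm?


map_cm = 3827 * 100 / 25000 = 15.308 cm ≈ 15.31 cm

15.31 cm


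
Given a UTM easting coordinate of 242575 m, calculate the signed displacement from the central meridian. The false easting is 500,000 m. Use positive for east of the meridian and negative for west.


displacement = 242575 - 500000 = -257425 m

-257425 m


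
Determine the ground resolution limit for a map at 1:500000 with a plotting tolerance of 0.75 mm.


ground = 0.75 mm * 500000 / 1000 = 375.0 m

375.0 m


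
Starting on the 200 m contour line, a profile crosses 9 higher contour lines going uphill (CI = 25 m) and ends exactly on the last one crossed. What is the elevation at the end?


elevation = 200 + 9 * 25 = 425 m

425 m


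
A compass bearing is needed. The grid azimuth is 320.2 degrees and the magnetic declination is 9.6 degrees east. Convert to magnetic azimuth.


magnetic azimuth = grid azimuth - declination (east +ve)
mag_az = 320.2 - 9.6 = 310.6 degrees

310.6 degrees


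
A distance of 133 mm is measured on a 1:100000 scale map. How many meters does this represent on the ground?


ground = 133 mm * 100000 / 1000 = 13300.0 m

13300.0 m


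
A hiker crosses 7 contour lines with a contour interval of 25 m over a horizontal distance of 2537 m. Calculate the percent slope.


elevation change = 7 * 25 = 175 m
slope = 175 / 2537 * 100 = 6.9%

6.9%


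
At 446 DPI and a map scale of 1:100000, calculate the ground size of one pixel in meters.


pixel_cm = 2.54 / 446 ≈ 0.005695 cm
ground = pixel_cm * 100000 / 100 = 2.54 * 100000 / (446 * 100) = 254000 / 44600 ≈ 5.7 m

5.7 m


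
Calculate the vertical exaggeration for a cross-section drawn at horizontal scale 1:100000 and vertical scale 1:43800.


VE = horizontal_scale / vertical_scale = 100000 / 43800 ≈ 2.3

2.3x


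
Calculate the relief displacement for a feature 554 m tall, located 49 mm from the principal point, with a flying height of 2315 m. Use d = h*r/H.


d = h * r / H = 554 * 49 / 2315 = 11.73 mm

11.73 mm


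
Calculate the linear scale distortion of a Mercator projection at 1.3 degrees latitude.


SF = 1 / cos(1.3) = 1 / 0.999743 = 1.0

1.0


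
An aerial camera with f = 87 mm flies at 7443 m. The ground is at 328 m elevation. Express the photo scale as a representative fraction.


scale = f / (H - h) = 87 mm / 7115 m = 87 / 7115000 = 1:81782

1:81782


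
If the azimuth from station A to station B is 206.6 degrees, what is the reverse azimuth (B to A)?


back azimuth = (206.6 + 180) mod 360 = 26.6 degrees

26.6 degrees


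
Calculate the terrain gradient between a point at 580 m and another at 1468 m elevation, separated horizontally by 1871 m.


gradient = (1468 - 580) / 1871 = 888 / 1871 = 0.4746

0.4746


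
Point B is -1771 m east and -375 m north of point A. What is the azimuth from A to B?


az = atan2(-1771, -375) = -102.0 deg
adjusted to 0-360: 258.0 degrees

258.0 degrees


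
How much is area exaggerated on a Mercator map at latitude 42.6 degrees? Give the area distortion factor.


area_distortion = 1/cos^2(42.6) = 1.846

1.846


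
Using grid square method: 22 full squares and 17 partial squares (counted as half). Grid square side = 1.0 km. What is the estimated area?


effective squares = 22 + 17 * 0.5 = 30.5
area = 30.5 * 1.0 = 30.5 km^2

30.5 km^2


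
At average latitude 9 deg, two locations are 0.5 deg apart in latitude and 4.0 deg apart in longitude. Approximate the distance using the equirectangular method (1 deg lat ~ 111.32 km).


dlat_km = 0.5 * 111.32 = 55.66
dlon_km = 4.0 * 111.32 * cos(9) ≈ 439.798
dist = sqrt(55.66^2 + 439.798^2) ≈ 443.3 km

443.3 km


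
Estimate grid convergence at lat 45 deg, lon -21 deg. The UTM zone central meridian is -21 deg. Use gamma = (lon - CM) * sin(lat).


gamma = (-21 - -21) * sin(45) = 0 * 0.707107 = 0.0 degrees

0.0 degrees


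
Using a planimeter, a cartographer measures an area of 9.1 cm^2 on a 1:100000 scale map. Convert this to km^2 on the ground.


ground_area = 9.1 * (100000/100)^2 = 9100000.0 m^2 = 9.1 km^2

9.1 km^2


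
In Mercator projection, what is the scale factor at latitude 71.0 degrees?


SF = 1 / cos(71.0) = 1 / 0.325568 = 3.072

3.072


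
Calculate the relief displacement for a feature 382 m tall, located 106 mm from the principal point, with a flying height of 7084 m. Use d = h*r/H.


d = h * r / H = 382 * 106 / 7084 = 5.72 mm

5.72 mm


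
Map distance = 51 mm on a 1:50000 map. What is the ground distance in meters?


ground = 51 mm * 50000 / 1000 = 2550.0 m

2550.0 m


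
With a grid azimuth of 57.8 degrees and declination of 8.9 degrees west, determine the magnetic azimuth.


magnetic azimuth = grid azimuth - declination (east +ve)
mag_az = 57.8 - -8.9 = 66.7 degrees

66.7 degrees


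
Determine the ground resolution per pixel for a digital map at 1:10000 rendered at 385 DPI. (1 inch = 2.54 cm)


pixel_cm = 2.54 / 385 ≈ 0.006597 cm
ground = pixel_cm * 10000 / 100 = 2.54 * 10000 / (385 * 100) = 25400 / 38500 ≈ 0.66 m

0.66 m


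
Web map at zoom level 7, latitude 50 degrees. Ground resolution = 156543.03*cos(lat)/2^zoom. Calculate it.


res = 156543.03 * cos(50) / 2^7 = 156543.03 * 0.64278761 / 128 = 786.12 m/pixel

786.12 m/pixel


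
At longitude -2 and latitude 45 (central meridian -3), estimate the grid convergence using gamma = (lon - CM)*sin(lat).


gamma = (-2 - -3) * sin(45) = 1 * 0.707107 = 0.707 degrees

0.707 degrees


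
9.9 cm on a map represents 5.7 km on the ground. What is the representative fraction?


ground = 5.7 km = 570000 cm; RF denominator = ground / map = 570000 / 9.9 ≈ 57576; RF = 1:57576

1:57576


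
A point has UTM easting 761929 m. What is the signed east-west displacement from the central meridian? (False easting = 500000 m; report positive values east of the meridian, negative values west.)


displacement = 761929 - 500000 = 261929 m

261929 m


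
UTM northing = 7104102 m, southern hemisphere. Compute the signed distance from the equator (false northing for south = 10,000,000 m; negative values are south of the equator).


For southern: actual = 7104102 - 10000000 = -2895898 m

-2895898 m


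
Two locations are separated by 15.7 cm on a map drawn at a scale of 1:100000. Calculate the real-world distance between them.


ground = 15.7 cm * 100000 / 100 = 15700.0 m = 15.7 km

15.7 km


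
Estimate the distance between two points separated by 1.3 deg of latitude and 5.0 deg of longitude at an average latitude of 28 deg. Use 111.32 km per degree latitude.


dlat_km = 1.3 * 111.32 = 144.716
dlon_km = 5.0 * 111.32 * cos(28) ≈ 491.449
dist = sqrt(144.716^2 + 491.449^2) ≈ 512.3 km

512.3 km


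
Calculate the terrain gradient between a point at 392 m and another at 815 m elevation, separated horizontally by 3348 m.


gradient = (815 - 392) / 3348 = 423 / 3348 = 0.1263

0.1263


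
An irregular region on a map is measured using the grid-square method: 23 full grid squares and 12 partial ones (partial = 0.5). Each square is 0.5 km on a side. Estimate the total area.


effective squares = 23 + 12 * 0.5 = 29.0
area = 29.0 * 0.25 = 7.25 km^2

7.25 km^2


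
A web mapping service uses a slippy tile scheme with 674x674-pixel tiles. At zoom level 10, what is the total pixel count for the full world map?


tiles per axis = 2^10 = 1024
total tiles = 1024^2 = 1048576
pixels per axis = 1024 * 674 = 690176
total pixels = 690176^2 = 476342910976

476342910976 pixels


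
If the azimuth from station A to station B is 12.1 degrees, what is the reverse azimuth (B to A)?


back azimuth = (12.1 + 180) mod 360 = 192.1 degrees

192.1 degrees


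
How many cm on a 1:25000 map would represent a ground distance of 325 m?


map_cm = 325 * 100 / 25000 = 1.3 cm

1.3 cm


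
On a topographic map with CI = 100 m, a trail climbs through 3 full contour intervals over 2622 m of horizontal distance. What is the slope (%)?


elevation change = 3 * 100 = 300 m
slope = 300 / 2622 * 100 = 11.4%

11.4%


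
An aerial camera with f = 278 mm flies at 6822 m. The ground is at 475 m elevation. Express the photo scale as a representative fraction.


scale = f / (H - h) = 278 mm / 6347 m = 278 / 6347000 = 1:22831

1:22831


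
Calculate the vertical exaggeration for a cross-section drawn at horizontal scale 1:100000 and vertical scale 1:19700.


VE = horizontal_scale / vertical_scale = 100000 / 19700 ≈ 5.1

5.1x


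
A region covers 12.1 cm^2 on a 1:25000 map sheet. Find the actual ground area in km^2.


ground_area = 12.1 * (25000/100)^2 = 756250.0 m^2 = 0.75625 km^2 ≈ 0.756 km^2

0.756 km^2


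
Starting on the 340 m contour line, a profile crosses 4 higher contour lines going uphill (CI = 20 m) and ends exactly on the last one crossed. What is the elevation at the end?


elevation = 340 + 4 * 20 = 420 m

420 m


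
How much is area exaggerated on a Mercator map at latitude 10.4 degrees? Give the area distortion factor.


area_distortion = 1/cos^2(10.4) = 1.034

1.034


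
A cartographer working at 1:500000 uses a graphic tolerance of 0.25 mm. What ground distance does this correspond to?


ground = 0.25 mm * 500000 / 1000 = 125.0 m

125.0 m


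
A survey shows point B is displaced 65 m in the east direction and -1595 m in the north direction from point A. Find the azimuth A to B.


az = atan2(65, -1595) = 177.7 deg
adjusted to 0-360: 177.7 degrees

177.7 degrees


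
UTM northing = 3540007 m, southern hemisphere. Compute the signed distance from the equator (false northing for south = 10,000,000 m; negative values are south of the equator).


For southern: actual = 3540007 - 10000000 = -6459993 m

-6459993 m


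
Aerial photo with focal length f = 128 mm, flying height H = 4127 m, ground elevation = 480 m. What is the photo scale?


scale = f / (H - h) = 128 mm / 3647 m = 128 / 3647000 = 1:28492

1:28492


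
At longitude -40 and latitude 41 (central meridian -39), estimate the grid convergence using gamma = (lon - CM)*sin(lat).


gamma = (-40 - -39) * sin(41) = -1 * 0.656059 = -0.656 degrees

-0.656 degrees


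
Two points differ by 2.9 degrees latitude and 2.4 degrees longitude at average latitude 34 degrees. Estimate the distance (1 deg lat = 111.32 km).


dlat_km = 2.9 * 111.32 = 322.828
dlon_km = 2.4 * 111.32 * cos(34) ≈ 221.492
dist = sqrt(322.828^2 + 221.492^2) ≈ 391.5 km

391.5 km


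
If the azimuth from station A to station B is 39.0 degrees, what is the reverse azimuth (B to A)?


back azimuth = (39.0 + 180) mod 360 = 219.0 degrees

219.0 degrees


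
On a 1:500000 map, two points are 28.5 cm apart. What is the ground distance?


ground = 28.5 cm * 500000 / 100 = 142500.0 m = 142.5 km

142.5 km


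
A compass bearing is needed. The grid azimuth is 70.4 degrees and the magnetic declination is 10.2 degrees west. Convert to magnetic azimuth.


magnetic azimuth = grid azimuth - declination (east +ve)
mag_az = 70.4 - -10.2 = 80.6 degrees

80.6 degrees


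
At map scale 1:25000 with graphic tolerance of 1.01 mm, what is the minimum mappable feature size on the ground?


ground = 1.01 mm * 25000 / 1000 = 25.25 m

25.25 m


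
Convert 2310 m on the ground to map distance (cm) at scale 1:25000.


map_cm = 2310 * 100 / 25000 = 9.24 cm

9.24 cm


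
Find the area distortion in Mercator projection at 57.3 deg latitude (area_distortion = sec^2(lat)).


area_distortion = 1/cos^2(57.3) = 3.426

3.426


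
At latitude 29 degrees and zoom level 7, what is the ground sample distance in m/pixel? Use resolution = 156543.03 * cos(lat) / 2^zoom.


res = 156543.03 * cos(29) / 2^7 = 156543.03 * 0.87461971 / 128 = 1069.65 m/pixel

1069.65 m/pixel


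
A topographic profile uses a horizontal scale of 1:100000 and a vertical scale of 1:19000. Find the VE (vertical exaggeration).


VE = horizontal_scale / vertical_scale = 100000 / 19000 ≈ 5.3

5.3x


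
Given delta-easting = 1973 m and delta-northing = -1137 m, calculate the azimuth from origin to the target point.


az = atan2(1973, -1137) = 120.0 deg
adjusted to 0-360: 120.0 degrees

120.0 degrees


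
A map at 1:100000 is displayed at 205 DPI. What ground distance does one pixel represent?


pixel_cm = 2.54 / 205 ≈ 0.01239 cm
ground = pixel_cm * 100000 / 100 = 2.54 * 100000 / (205 * 100) = 254000 / 20500 ≈ 12.39 m

12.39 m


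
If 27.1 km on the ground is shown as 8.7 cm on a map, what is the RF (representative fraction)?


ground = 27.1 km = 2710000 cm; RF denominator = ground / map = 2710000 / 8.7 ≈ 311494; RF = 1:311494

1:311494


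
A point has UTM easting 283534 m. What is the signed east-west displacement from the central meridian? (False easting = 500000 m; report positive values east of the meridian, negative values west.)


displacement = 283534 - 500000 = -216466 m

-216466 m


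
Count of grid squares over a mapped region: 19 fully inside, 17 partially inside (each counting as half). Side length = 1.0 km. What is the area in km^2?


effective squares = 19 + 17 * 0.5 = 27.5
area = 27.5 * 1.0 = 27.5 km^2

27.5 km^2


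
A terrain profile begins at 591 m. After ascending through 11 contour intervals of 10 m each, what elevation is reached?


elevation = 591 + 11 * 10 = 701 m

701 m


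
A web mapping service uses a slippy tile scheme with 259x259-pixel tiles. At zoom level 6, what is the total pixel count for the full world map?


tiles per axis = 2^6 = 64
total tiles = 64^2 = 4096
pixels per axis = 64 * 259 = 16576
total pixels = 16576^2 = 274763776

274763776 pixels


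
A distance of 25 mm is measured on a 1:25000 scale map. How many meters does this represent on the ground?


ground = 25 mm * 25000 / 1000 = 625.0 m

625.0 m


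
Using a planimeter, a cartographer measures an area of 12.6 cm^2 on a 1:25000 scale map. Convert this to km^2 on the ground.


ground_area = 12.6 * (25000/100)^2 = 787500.0 m^2 = 0.7875 km^2 ≈ 0.788 km^2

0.788 km^2


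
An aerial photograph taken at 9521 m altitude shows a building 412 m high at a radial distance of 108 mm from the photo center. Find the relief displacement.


d = h * r / H = 412 * 108 / 9521 = 4.67 mm

4.67 mm


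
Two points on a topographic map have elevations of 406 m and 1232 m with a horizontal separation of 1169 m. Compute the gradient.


gradient = (1232 - 406) / 1169 = 826 / 1169 = 0.7066

0.7066


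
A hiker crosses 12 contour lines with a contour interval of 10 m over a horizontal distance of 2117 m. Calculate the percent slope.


elevation change = 12 * 10 = 120 m
slope = 120 / 2117 * 100 = 5.7%

5.7%


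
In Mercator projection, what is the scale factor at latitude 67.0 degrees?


SF = 1 / cos(67.0) = 1 / 0.390731 = 2.559

2.559


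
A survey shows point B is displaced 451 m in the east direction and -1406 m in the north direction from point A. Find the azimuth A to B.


az = atan2(451, -1406) = 162.2 deg
adjusted to 0-360: 162.2 degrees

162.2 degrees


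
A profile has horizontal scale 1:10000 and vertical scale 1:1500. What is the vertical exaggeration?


VE = horizontal_scale / vertical_scale = 10000 / 1500 ≈ 6.7

6.7x


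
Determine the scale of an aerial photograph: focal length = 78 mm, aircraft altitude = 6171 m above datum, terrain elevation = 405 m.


scale = f / (H - h) = 78 mm / 5766 m = 78 / 5766000 = 1:73923

1:73923


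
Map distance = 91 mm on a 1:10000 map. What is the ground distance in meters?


ground = 91 mm * 10000 / 1000 = 910.0 m

910.0 m


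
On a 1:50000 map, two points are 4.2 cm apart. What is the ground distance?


ground = 4.2 cm * 50000 / 100 = 2100.0 m = 2.1 km

2.1 km


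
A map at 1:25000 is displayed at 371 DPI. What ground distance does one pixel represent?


pixel_cm = 2.54 / 371 ≈ 0.006846 cm
ground = pixel_cm * 25000 / 100 = 2.54 * 25000 / (371 * 100) = 63500 / 37100 ≈ 1.71 m

1.71 m


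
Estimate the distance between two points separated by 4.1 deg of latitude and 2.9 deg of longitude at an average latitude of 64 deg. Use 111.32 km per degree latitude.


dlat_km = 4.1 * 111.32 = 456.412
dlon_km = 2.9 * 111.32 * cos(64) ≈ 141.518
dist = sqrt(456.412^2 + 141.518^2) ≈ 477.8 km

477.8 km


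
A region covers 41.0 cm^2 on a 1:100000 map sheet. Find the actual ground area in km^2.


ground_area = 41.0 * (100000/100)^2 = 41000000.0 m^2 = 41.0 km^2

41.0 km^2


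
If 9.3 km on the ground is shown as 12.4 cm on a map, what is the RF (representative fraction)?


ground = 9.3 km = 930000 cm; RF denominator = ground / map = 930000 / 12.4 = 75000; RF = 1:75000

1:75000


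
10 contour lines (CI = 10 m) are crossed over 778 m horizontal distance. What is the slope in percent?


elevation change = 10 * 10 = 100 m
slope = 100 / 778 * 100 = 12.9%

12.9%


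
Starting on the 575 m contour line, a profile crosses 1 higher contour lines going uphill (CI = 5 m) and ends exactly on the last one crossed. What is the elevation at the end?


elevation = 575 + 1 * 5 = 580 m

580 m


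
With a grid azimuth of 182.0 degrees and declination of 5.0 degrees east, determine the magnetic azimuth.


magnetic azimuth = grid azimuth - declination (east +ve)
mag_az = 182.0 - 5.0 = 177.0 degrees

177.0 degrees


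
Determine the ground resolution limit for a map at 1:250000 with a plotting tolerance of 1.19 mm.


ground = 1.19 mm * 250000 / 1000 = 297.5 m

297.5 m


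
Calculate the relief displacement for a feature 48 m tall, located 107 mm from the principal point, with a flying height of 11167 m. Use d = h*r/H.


d = h * r / H = 48 * 107 / 11167 = 0.46 mm

0.46 mm


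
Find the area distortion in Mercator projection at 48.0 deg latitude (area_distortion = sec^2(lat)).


area_distortion = 1/cos^2(48.0) = 2.233

2.233


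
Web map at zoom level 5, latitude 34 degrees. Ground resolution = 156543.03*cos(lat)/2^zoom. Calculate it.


res = 156543.03 * cos(34) / 2^5 = 156543.03 * 0.82903757 / 32 = 4055.63 m/pixel

4055.63 m/pixel


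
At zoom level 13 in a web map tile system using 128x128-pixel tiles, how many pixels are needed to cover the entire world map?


tiles per axis = 2^13 = 8192
total tiles = 8192^2 = 67108864
pixels per axis = 8192 * 128 = 1048576
total pixels = 1048576^2 = 1099511627776

1099511627776 pixels


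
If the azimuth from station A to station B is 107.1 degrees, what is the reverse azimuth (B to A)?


back azimuth = (107.1 + 180) mod 360 = 287.1 degrees

287.1 degrees


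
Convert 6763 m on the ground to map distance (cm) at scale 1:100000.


map_cm = 6763 * 100 / 100000 = 6.763 cm ≈ 6.76 cm

6.76 cm


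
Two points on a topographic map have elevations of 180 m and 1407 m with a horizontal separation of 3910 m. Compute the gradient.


gradient = (1407 - 180) / 3910 = 1227 / 3910 = 0.3138

0.3138


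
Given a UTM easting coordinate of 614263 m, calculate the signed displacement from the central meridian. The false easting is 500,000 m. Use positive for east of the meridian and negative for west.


displacement = 614263 - 500000 = 114263 m

114263 m


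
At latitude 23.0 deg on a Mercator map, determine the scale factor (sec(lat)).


SF = 1 / cos(23.0) = 1 / 0.920505 = 1.086

1.086


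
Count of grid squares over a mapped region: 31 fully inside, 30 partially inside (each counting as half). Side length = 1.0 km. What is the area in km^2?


effective squares = 31 + 30 * 0.5 = 46.0
area = 46.0 * 1.0 = 46.0 km^2

46.0 km^2


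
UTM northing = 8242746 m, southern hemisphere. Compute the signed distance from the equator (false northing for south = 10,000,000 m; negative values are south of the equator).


For southern: actual = 8242746 - 10000000 = -1757254 m

-1757254 m


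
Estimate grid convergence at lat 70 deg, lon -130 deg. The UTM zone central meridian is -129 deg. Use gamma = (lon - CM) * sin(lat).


gamma = (-130 - -129) * sin(70) = -1 * 0.939693 = -0.94 degrees

-0.94 degrees


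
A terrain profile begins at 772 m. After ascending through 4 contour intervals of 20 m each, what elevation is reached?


elevation = 772 + 4 * 20 = 852 m

852 m
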